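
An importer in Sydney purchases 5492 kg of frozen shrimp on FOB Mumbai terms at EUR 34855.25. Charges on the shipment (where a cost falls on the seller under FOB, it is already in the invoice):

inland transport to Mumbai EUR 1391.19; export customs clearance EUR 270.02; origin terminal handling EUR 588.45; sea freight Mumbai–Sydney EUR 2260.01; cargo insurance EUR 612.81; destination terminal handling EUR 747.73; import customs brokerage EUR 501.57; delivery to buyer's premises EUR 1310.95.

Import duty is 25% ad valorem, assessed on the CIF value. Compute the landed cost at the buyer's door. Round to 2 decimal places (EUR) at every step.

Total landed cost: EUR 49720.34

FOB: the seller bears costs until goods are on board at the origin port; the buyer bears freight, insurance and all costs thereafter.
Already in the invoice (seller's account under FOB): inland to port, export clearance, origin terminal — exclude.
CIF value = FOB price + freight + insurance = 34855.25 + 2260.01 + 612.81 = 37728.07
Import duty = 37728.07 × 25% = 9432.02
Buyer bears: freight 2260.01 + insurance 612.81 + destination terminal 747.73 + brokerage 501.57 + delivery 1310.95 + duty 9432.02 = 14865.09
Landed cost = invoice 34855.25 + 14865.09 = 49720.34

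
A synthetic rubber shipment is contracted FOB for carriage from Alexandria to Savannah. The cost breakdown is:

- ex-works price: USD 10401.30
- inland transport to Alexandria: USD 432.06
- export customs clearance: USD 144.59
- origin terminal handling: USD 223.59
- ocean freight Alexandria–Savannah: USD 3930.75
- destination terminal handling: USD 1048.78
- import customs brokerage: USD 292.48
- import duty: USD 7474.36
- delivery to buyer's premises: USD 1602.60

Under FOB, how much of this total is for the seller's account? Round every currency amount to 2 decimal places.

FOB: the seller bears costs until goods are on board at the origin port; the buyer bears freight, insurance and all costs thereafter.
Seller's account: goods 10401.30 + inland to port 432.06 + export clearance 144.59 + origin terminal 223.59 = 11201.54
Buyer's account: freight 3930.75 + destination terminal 1048.78 + brokerage 292.48 + duty 7474.36 + delivery 1602.60 = 14348.97

Seller's account: USD 11201.54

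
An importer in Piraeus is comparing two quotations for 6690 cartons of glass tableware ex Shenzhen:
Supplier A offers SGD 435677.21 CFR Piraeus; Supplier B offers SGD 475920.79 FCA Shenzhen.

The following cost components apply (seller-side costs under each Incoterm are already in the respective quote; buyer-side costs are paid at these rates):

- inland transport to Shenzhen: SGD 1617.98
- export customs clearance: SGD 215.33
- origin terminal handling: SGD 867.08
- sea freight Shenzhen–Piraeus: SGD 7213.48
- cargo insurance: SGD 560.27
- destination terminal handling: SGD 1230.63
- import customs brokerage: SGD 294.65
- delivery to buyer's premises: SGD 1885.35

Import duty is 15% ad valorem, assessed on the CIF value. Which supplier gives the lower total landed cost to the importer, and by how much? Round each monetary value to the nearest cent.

Supplier A (CFR):
CIF value = CFR price + insurance = 435677.21 + 560.27 = 436237.48
Import duty = 436237.48 × 15% = 65435.62
Buyer bears (A): 560.27 + 1230.63 + 294.65 + 1885.35 = 3970.90
Landed cost (A) = invoice 435677.21 + 3970.90 + duty 65435.62 = 505083.73
Supplier B (FCA):
CIF value = FCA price + origin terminal + freight + insurance = 475920.79 + 867.08 + 7213.48 + 560.27 = 484561.62
Import duty = 484561.62 × 15% = 72684.24
Buyer bears (B): 867.08 + 7213.48 + 560.27 + 1230.63 + 294.65 + 1885.35 = 12051.46
Landed cost (B) = invoice 475920.79 + 12051.46 + duty 72684.24 = 560656.49
Difference = |505083.73 − 560656.49| = 55572.76

Supplier A is cheaper by SGD 55572.76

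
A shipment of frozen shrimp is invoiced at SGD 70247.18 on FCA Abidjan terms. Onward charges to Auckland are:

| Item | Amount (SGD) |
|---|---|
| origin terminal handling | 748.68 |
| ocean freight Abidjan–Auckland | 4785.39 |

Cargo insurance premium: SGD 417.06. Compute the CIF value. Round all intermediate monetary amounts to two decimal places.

CIF = FCA price + pre-shipment costs + freight + insurance
CIF = 70247.18 + 748.68 + 4785.39 + 417.06 = 76198.31

CIF value: SGD 76198.31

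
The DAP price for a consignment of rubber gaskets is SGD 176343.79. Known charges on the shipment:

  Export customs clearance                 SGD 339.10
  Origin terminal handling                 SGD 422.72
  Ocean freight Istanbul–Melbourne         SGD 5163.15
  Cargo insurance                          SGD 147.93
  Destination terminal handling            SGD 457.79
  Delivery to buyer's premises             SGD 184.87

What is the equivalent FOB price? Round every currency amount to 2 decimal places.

FOB price: SGD 170390.05

Not relevant to the conversion: export clearance, origin terminal — on the seller under both DAP and FOB; already in the DAP price and stays in the FOB price.
From DAP to FOB, the seller no longer bears: freight, insurance, destination terminal, delivery.
FOB price = 176343.79 − 5163.15 − 147.93 − 457.79 − 184.87 = 170390.05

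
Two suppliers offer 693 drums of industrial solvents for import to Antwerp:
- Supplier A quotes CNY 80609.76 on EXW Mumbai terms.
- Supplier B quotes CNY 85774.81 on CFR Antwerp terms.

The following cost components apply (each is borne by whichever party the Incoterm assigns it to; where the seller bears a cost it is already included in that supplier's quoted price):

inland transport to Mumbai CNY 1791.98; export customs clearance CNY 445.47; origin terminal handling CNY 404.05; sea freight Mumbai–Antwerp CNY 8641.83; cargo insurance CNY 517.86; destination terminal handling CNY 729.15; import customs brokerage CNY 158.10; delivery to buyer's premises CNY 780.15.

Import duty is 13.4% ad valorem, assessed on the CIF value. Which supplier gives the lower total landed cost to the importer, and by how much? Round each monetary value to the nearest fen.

Supplier B is cheaper by CNY 6938.13

Supplier A (EXW):
CIF value = EXW price + inland to port + export clearance + origin terminal + freight + insurance = 80609.76 + 1791.98 + 445.47 + 404.05 + 8641.83 + 517.86 = 92410.95
Import duty = 92410.95 × 13.4% = 12383.07
Buyer bears (A): 1791.98 + 445.47 + 404.05 + 8641.83 + 517.86 + 729.15 + 158.10 + 780.15 = 13468.59
Landed cost (A) = invoice 80609.76 + 13468.59 + duty 12383.07 = 106461.42
Supplier B (CFR):
CIF value = CFR price + insurance = 85774.81 + 517.86 = 86292.67
Import duty = 86292.67 × 13.4% = 11563.22
Buyer bears (B): 517.86 + 729.15 + 158.10 + 780.15 = 2185.26
Landed cost (B) = invoice 85774.81 + 2185.26 + duty 11563.22 = 99523.29
Difference = |106461.42 − 99523.29| = 6938.13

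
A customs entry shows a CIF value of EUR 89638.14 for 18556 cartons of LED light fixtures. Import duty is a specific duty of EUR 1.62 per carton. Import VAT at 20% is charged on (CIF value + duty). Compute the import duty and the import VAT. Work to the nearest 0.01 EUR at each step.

Import duty = 18556 × 1.62 = 30060.72
VAT base = CIF + duty = 89638.14 + 30060.72 = 119698.86
Import VAT = 119698.86 × 20% = 23939.77

Import duty: EUR 30060.72; import VAT: EUR 23939.77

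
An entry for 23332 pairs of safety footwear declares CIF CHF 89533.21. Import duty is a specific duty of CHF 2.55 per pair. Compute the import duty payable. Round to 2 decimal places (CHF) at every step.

Import duty = 23332 × 2.55 = 59496.60

Import duty: CHF 59496.60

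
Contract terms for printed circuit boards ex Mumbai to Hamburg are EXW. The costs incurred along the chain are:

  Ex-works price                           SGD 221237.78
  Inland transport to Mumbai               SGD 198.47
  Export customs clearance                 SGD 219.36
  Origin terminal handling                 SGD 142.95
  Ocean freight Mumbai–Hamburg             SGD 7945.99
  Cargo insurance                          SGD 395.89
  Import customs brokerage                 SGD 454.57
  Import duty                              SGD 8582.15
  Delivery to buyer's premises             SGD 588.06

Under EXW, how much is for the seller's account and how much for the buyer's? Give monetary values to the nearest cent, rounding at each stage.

EXW: the seller makes goods available at their premises; the buyer bears all onward costs.
Seller's account: goods 221237.78 = 221237.78
Buyer's account: inland to port 198.47 + export clearance 219.36 + origin terminal 142.95 + freight 7945.99 + insurance 395.89 + brokerage 454.57 + duty 8582.15 + delivery 588.06 = 18527.44

Seller: SGD 221237.78; buyer: SGD 18527.44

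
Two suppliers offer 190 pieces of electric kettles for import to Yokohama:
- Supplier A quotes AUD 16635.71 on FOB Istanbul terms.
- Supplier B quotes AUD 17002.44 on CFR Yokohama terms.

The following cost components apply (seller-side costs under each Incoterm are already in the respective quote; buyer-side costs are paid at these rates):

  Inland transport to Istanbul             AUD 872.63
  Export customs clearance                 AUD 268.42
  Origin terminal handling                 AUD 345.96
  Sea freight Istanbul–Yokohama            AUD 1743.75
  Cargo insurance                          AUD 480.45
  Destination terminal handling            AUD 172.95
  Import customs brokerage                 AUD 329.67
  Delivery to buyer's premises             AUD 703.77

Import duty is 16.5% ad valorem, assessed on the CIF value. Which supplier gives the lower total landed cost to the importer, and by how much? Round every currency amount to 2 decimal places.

Supplier A (FOB):
CIF value = FOB price + freight + insurance = 16635.71 + 1743.75 + 480.45 = 18859.91
Import duty = 18859.91 × 16.5% = 3111.89
Buyer bears (A): 1743.75 + 480.45 + 172.95 + 329.67 + 703.77 = 3430.59
Landed cost (A) = invoice 16635.71 + 3430.59 + duty 3111.89 = 23178.19
Supplier B (CFR):
CIF value = CFR price + insurance = 17002.44 + 480.45 = 17482.89
Import duty = 17482.89 × 16.5% = 2884.68
Buyer bears (B): 480.45 + 172.95 + 329.67 + 703.77 = 1686.84
Landed cost (B) = invoice 17002.44 + 1686.84 + duty 2884.68 = 21573.96
Difference = |23178.19 − 21573.96| = 1604.23

Supplier B is cheaper by AUD 1604.23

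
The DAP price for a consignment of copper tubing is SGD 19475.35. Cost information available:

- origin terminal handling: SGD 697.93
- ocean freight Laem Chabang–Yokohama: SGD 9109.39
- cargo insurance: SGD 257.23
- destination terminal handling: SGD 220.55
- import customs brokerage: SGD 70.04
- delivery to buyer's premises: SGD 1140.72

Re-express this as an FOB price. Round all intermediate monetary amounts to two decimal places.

Not relevant to the conversion: origin terminal — on the seller under both DAP and FOB; already in the DAP price and stays in the FOB price. brokerage — on the buyer under both terms; not part of either seller's price.
From DAP to FOB, the seller no longer bears: freight, insurance, destination terminal, delivery.
FOB price = 19475.35 − 9109.39 − 257.23 − 220.55 − 1140.72 = 8747.46

FOB price: SGD 8747.46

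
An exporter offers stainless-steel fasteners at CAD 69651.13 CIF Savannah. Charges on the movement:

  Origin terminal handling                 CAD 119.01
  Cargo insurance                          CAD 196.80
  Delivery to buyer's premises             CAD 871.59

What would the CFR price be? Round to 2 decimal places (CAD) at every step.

Not relevant to the conversion: origin terminal — on the seller under both CIF and CFR; already in the CIF price and stays in the CFR price. delivery — on the buyer under both terms; not part of either seller's price.
From CIF to CFR, the seller no longer bears: insurance.
CFR price = 69651.13 − 196.80 = 69454.33

CFR price: CAD 69454.33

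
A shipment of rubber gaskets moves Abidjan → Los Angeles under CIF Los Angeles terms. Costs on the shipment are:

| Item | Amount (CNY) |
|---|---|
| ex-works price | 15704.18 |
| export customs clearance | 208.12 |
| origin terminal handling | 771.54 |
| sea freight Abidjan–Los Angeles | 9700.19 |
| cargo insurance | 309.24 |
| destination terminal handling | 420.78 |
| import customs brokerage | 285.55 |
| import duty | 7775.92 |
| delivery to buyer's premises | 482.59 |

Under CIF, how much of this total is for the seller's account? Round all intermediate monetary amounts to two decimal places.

CIF: the seller pays costs through ocean freight and marine insurance to the destination port.
Seller's account: goods 15704.18 + export clearance 208.12 + origin terminal 771.54 + freight 9700.19 + insurance 309.24 = 26693.27
Buyer's account: destination terminal 420.78 + brokerage 285.55 + duty 7775.92 + delivery 482.59 = 8964.84

Seller's account: CNY 26693.27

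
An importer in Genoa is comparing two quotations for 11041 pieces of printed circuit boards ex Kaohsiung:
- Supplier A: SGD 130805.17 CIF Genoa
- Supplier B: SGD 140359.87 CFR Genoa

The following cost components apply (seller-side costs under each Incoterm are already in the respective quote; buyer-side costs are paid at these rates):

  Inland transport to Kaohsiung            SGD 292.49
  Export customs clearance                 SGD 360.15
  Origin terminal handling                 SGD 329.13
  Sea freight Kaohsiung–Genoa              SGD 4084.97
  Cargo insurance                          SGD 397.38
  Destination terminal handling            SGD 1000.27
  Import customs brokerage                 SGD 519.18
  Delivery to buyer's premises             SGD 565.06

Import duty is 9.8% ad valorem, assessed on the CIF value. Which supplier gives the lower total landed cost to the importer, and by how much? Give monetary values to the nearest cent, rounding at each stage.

Supplier A (CIF):
The CIF price already equals the CIF value: 130805.17
Import duty = 130805.17 × 9.8% = 12818.91
Buyer bears (A): 1000.27 + 519.18 + 565.06 = 2084.51
Landed cost (A) = invoice 130805.17 + 2084.51 + duty 12818.91 = 145708.59
Supplier B (CFR):
CIF value = CFR price + insurance = 140359.87 + 397.38 = 140757.25
Import duty = 140757.25 × 9.8% = 13794.21
Buyer bears (B): 397.38 + 1000.27 + 519.18 + 565.06 = 2481.89
Landed cost (B) = invoice 140359.87 + 2481.89 + duty 13794.21 = 156635.97
Difference = |145708.59 − 156635.97| = 10927.38

Supplier A is cheaper by SGD 10927.38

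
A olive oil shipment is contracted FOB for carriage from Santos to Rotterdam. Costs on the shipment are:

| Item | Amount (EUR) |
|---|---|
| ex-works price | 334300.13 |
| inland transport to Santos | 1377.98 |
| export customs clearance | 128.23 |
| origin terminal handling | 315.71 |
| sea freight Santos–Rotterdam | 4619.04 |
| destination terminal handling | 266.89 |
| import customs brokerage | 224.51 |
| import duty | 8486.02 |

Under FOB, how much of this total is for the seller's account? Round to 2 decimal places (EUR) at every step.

FOB: the seller bears costs until goods are on board at the origin port; the buyer bears freight, insurance and all costs thereafter.
Seller's account: goods 334300.13 + inland to port 1377.98 + export clearance 128.23 + origin terminal 315.71 = 336122.05
Buyer's account: freight 4619.04 + destination terminal 266.89 + brokerage 224.51 + duty 8486.02 = 13596.46

Seller's account: EUR 336122.05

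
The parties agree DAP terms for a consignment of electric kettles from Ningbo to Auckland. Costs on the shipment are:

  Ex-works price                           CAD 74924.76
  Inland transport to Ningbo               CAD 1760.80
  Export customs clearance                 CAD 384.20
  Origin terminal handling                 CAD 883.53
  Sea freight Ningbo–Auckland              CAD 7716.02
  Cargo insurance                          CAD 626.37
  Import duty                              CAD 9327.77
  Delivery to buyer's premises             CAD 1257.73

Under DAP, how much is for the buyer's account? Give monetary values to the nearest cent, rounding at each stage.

DAP: the seller bears all costs to the named destination except import duty and clearance.
Seller's account: goods 74924.76 + inland to port 1760.80 + export clearance 384.20 + origin terminal 883.53 + freight 7716.02 + insurance 626.37 + delivery 1257.73 = 87553.41
Buyer's account: duty 9327.77 = 9327.77

Buyer's account: CAD 9327.77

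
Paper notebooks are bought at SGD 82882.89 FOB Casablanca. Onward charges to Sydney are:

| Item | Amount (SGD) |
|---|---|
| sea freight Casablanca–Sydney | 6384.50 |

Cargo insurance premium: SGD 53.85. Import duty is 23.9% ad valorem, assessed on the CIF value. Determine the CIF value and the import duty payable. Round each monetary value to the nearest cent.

CIF = FOB price + freight + insurance
CIF = 82882.89 + 6384.50 + 53.85 = 89321.24
Import duty = 89321.24 × 23.9% = 21347.78

CIF value: SGD 89321.24; import duty: SGD 21347.78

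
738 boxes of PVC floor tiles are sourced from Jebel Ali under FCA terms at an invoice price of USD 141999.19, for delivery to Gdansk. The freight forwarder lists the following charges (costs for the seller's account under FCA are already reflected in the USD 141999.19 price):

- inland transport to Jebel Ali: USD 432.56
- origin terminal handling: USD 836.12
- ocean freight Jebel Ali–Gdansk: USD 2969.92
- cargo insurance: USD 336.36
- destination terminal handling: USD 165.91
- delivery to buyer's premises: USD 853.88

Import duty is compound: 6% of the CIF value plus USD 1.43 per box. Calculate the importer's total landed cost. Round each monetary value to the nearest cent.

FCA: the seller delivers export-cleared goods to the carrier; the buyer bears costs from that point.
Already in the invoice (seller's account under FCA): inland to port — exclude.
CIF value = FCA price + origin terminal + freight + insurance = 141999.19 + 836.12 + 2969.92 + 336.36 = 146141.59
Ad valorem component: 146141.59 × 6% = 8768.50
Specific component: 738 × 1.43 = 1055.34
Import duty = 8768.50 + 1055.34 = 9823.84
Buyer bears: origin terminal 836.12 + freight 2969.92 + insurance 336.36 + destination terminal 165.91 + delivery 853.88 + duty 9823.84 = 14986.03
Landed cost = invoice 141999.19 + 14986.03 = 156985.22

Total landed cost: USD 156985.22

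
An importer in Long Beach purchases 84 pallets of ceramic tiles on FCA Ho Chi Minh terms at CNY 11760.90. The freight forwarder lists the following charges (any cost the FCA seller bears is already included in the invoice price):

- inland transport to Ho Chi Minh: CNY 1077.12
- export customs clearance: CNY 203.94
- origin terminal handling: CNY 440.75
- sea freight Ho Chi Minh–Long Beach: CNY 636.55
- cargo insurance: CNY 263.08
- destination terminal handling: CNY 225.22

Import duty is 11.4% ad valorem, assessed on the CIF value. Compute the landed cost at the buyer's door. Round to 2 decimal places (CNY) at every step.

Total landed cost: CNY 14820.05

FCA: the seller delivers export-cleared goods to the carrier; the buyer bears costs from that point.
Already in the invoice (seller's account under FCA): inland to port, export clearance — exclude.
CIF value = FCA price + origin terminal + freight + insurance = 11760.90 + 440.75 + 636.55 + 263.08 = 13101.28
Import duty = 13101.28 × 11.4% = 1493.55
Buyer bears: origin terminal 440.75 + freight 636.55 + insurance 263.08 + destination terminal 225.22 + duty 1493.55 = 3059.15
Landed cost = invoice 11760.90 + 3059.15 = 14820.05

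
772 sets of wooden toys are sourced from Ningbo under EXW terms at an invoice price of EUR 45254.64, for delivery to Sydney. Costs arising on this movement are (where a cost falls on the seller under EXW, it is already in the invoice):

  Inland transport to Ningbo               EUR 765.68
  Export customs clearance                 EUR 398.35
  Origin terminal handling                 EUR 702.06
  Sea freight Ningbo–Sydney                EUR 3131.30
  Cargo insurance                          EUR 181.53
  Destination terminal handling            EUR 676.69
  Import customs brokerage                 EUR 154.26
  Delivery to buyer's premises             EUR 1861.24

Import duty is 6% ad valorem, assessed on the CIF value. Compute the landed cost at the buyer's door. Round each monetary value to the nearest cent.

EXW: the seller makes goods available at their premises; the buyer bears all onward costs.
CIF value = EXW price + inland to port + export clearance + origin terminal + freight + insurance = 45254.64 + 765.68 + 398.35 + 702.06 + 3131.30 + 181.53 = 50433.56
Import duty = 50433.56 × 6% = 3026.01
Buyer bears: inland to port 765.68 + export clearance 398.35 + origin terminal 702.06 + freight 3131.30 + insurance 181.53 + destination terminal 676.69 + brokerage 154.26 + delivery 1861.24 + duty 3026.01 = 10897.12
Landed cost = invoice 45254.64 + 10897.12 = 56151.76

Total landed cost: EUR 56151.76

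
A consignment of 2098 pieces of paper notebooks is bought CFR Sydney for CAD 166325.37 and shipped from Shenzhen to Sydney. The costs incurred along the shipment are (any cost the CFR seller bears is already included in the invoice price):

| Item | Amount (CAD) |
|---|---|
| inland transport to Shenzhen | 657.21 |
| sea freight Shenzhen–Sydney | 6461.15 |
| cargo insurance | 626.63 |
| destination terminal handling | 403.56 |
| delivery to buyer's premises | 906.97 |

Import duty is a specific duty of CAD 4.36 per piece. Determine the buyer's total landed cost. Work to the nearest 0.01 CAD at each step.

CFR: the seller pays costs through ocean freight to the destination port, but not insurance.
Already in the invoice (seller's account under CFR): inland to port, freight — exclude.
CIF value = CFR price + insurance = 166325.37 + 626.63 = 166952.00
Import duty = 2098 × 4.36 = 9147.28
Buyer bears: insurance 626.63 + destination terminal 403.56 + delivery 906.97 + duty 9147.28 = 11084.44
Landed cost = invoice 166325.37 + 11084.44 = 177409.81

Total landed cost: CAD 177409.81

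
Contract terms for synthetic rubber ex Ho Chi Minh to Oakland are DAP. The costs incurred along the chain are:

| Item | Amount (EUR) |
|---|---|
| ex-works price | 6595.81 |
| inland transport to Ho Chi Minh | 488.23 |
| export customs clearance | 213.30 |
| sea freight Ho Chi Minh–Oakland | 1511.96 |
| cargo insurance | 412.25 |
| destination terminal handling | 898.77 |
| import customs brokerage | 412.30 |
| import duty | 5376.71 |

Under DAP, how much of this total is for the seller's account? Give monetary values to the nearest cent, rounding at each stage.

DAP: the seller bears all costs to the named destination except import duty and clearance.
Seller's account: goods 6595.81 + inland to port 488.23 + export clearance 213.30 + freight 1511.96 + insurance 412.25 + destination terminal 898.77 = 10120.32
Buyer's account: brokerage 412.30 + duty 5376.71 = 5789.01

Seller's account: EUR 10120.32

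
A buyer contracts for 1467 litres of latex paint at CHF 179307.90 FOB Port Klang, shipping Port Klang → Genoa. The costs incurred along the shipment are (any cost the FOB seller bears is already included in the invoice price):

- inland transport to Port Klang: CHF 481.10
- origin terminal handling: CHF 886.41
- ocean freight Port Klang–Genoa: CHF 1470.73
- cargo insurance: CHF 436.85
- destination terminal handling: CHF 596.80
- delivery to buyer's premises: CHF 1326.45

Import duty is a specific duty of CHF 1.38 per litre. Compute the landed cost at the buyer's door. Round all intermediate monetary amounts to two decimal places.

FOB: the seller bears costs until goods are on board at the origin port; the buyer bears freight, insurance and all costs thereafter.
Already in the invoice (seller's account under FOB): inland to port, origin terminal — exclude.
CIF value = FOB price + freight + insurance = 179307.90 + 1470.73 + 436.85 = 181215.48
Import duty = 1467 × 1.38 = 2024.46
Buyer bears: freight 1470.73 + insurance 436.85 + destination terminal 596.80 + delivery 1326.45 + duty 2024.46 = 5855.29
Landed cost = invoice 179307.90 + 5855.29 = 185163.19

Total landed cost: CHF 185163.19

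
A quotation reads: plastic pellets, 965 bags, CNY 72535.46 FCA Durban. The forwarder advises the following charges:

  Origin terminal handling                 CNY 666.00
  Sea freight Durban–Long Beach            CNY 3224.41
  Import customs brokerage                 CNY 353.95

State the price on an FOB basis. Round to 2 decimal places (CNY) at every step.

Not relevant to the conversion: brokerage, freight — on the buyer under both terms; not part of either seller's price.
From FCA to FOB, the seller additionally bears: origin terminal.
FOB price = 72535.46 + 666.00 = 73201.46

FOB price: CNY 73201.46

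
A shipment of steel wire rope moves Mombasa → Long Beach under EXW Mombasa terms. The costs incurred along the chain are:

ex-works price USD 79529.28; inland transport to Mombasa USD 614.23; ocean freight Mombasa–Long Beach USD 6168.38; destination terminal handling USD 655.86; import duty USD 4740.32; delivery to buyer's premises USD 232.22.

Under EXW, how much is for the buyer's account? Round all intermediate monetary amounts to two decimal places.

Buyer's account: USD 12411.01

EXW: the seller makes goods available at their premises; the buyer bears all onward costs.
Seller's account: goods 79529.28 = 79529.28
Buyer's account: inland to port 614.23 + freight 6168.38 + destination terminal 655.86 + duty 4740.32 + delivery 232.22 = 12411.01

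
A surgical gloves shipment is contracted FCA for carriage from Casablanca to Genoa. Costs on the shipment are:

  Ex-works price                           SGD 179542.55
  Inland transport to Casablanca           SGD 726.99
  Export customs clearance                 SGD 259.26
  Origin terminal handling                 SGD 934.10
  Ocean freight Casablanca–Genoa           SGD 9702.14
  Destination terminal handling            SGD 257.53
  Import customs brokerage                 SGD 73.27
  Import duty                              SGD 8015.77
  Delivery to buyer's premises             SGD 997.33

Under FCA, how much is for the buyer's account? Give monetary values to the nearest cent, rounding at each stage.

FCA: the seller delivers export-cleared goods to the carrier; the buyer bears costs from that point.
Seller's account: goods 179542.55 + inland to port 726.99 + export clearance 259.26 = 180528.80
Buyer's account: origin terminal 934.10 + freight 9702.14 + destination terminal 257.53 + brokerage 73.27 + duty 8015.77 + delivery 997.33 = 19980.14

Buyer's account: SGD 19980.14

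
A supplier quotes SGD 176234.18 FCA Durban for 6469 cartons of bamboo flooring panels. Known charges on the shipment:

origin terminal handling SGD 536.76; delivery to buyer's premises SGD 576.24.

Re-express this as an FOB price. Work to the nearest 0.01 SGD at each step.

Not relevant to the conversion: delivery — on the buyer under both terms; not part of either seller's price.
From FCA to FOB, the seller additionally bears: origin terminal.
FOB price = 176234.18 + 536.76 = 176770.94

FOB price: SGD 176770.94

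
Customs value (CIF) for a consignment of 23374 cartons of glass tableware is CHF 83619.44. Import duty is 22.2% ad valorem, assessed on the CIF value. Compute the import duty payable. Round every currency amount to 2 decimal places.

Import duty: CHF 18563.52

Import duty = 83619.44 × 22.2% = 18563.52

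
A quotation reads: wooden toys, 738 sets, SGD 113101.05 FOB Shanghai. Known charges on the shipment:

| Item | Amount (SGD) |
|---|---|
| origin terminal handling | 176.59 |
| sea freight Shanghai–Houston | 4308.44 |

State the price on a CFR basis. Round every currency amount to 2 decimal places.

Not relevant to the conversion: origin terminal — on the seller under both FOB and CFR; already in the FOB price and stays in the CFR price.
From FOB to CFR, the seller additionally bears: freight.
CFR price = 113101.05 + 4308.44 = 117409.49

CFR price: SGD 117409.49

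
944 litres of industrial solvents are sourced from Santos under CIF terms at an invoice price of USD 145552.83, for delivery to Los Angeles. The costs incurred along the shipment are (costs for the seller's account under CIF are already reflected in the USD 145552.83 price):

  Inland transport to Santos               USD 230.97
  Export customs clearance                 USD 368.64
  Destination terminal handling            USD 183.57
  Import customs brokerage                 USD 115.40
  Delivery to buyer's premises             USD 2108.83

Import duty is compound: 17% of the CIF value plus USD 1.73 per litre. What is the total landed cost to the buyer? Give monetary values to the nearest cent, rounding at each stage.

CIF: the seller pays costs through ocean freight and marine insurance to the destination port.
Already in the invoice (seller's account under CIF): inland to port, export clearance — exclude.
The CIF price already equals the CIF value: 145552.83
Ad valorem component: 145552.83 × 17% = 24743.98
Specific component: 944 × 1.73 = 1633.12
Import duty = 24743.98 + 1633.12 = 26377.10
Buyer bears: destination terminal 183.57 + brokerage 115.40 + delivery 2108.83 + duty 26377.10 = 28784.90
Landed cost = invoice 145552.83 + 28784.90 = 174337.73

Total landed cost: USD 174337.73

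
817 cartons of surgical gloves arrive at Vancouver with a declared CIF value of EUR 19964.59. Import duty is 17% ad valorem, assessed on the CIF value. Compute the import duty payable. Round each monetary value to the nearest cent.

Import duty: EUR 3393.98

Import duty = 19964.59 × 17% = 3393.98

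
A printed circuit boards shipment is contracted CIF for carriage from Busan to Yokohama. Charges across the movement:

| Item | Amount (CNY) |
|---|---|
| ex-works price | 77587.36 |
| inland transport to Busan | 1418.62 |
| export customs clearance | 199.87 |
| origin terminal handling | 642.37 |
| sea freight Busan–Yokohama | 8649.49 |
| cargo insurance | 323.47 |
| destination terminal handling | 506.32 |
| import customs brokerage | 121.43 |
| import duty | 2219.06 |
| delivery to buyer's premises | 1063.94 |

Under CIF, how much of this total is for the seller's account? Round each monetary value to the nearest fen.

Seller's account: CNY 88821.18

CIF: the seller pays costs through ocean freight and marine insurance to the destination port.
Seller's account: goods 77587.36 + inland to port 1418.62 + export clearance 199.87 + origin terminal 642.37 + freight 8649.49 + insurance 323.47 = 88821.18
Buyer's account: destination terminal 506.32 + brokerage 121.43 + duty 2219.06 + delivery 1063.94 = 3910.75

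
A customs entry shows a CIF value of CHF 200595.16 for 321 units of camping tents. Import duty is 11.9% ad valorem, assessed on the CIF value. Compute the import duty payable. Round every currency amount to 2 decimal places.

Import duty = 200595.16 × 11.9% = 23870.82

Import duty: CHF 23870.82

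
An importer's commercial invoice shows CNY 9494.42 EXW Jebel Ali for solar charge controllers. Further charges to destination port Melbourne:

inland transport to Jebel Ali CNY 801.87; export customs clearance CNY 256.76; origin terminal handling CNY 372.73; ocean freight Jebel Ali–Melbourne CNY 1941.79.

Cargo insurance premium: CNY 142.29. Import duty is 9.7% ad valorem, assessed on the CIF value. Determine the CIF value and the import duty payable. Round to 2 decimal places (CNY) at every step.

CIF value: CNY 13009.86; import duty: CNY 1261.96

CIF = EXW price + pre-shipment costs + freight + insurance
CIF = 9494.42 + 801.87 + 256.76 + 372.73 + 1941.79 + 142.29 = 13009.86
Import duty = 13009.86 × 9.7% = 1261.96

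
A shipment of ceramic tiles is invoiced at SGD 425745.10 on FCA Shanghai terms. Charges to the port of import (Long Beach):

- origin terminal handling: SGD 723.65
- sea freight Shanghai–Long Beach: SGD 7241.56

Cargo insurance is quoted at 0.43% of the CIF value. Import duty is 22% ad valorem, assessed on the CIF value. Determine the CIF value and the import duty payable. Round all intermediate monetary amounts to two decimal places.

Let C be the CIF value. C = FCA price + pre-shipment costs + freight + 0.43% × C
C − 0.43% × C = 425745.10 + 723.65 + 7241.56
0.9957 × C = 433710.31
C = 433710.31 / 0.9957 = 435583.32
Insurance premium = 0.43% × 435583.32 = 1873.01
Import duty = 435583.32 × 22% = 95828.33

CIF value: SGD 435583.32; import duty: SGD 95828.33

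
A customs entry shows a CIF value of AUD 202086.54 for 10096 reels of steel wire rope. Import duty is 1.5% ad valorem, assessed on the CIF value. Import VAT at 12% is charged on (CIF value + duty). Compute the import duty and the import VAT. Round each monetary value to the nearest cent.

Import duty: AUD 3031.30; import VAT: AUD 24614.14

Import duty = 202086.54 × 1.5% = 3031.30
VAT base = CIF + duty = 202086.54 + 3031.30 = 205117.84
Import VAT = 205117.84 × 12% = 24614.14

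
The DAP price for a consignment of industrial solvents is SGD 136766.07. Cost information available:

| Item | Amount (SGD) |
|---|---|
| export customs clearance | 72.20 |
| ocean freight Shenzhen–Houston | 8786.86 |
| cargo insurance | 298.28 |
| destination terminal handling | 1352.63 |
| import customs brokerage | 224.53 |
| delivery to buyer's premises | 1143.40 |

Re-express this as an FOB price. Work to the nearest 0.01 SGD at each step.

Not relevant to the conversion: export clearance — on the seller under both DAP and FOB; already in the DAP price and stays in the FOB price. brokerage — on the buyer under both terms; not part of either seller's price.
From DAP to FOB, the seller no longer bears: freight, insurance, destination terminal, delivery.
FOB price = 136766.07 − 8786.86 − 298.28 − 1352.63 − 1143.40 = 125184.90

FOB price: SGD 125184.90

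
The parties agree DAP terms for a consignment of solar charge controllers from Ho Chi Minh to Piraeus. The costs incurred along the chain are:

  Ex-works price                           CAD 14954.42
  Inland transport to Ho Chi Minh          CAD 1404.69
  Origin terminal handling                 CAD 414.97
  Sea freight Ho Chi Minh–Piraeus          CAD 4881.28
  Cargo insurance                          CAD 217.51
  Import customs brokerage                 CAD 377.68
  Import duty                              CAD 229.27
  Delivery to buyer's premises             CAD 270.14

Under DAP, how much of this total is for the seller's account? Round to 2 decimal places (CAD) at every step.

Seller's account: CAD 22143.01

DAP: the seller bears all costs to the named destination except import duty and clearance.
Seller's account: goods 14954.42 + inland to port 1404.69 + origin terminal 414.97 + freight 4881.28 + insurance 217.51 + delivery 270.14 = 22143.01
Buyer's account: brokerage 377.68 + duty 229.27 = 606.95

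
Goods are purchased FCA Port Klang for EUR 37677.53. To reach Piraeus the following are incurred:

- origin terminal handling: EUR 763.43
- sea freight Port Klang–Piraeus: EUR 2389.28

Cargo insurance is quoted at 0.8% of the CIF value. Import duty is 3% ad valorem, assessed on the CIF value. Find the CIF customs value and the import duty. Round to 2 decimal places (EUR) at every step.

Let C be the CIF value. C = FCA price + pre-shipment costs + freight + 0.8% × C
C − 0.8% × C = 37677.53 + 763.43 + 2389.28
0.992 × C = 40830.24
C = 40830.24 / 0.992 = 41159.52
Insurance premium = 0.8% × 41159.52 = 329.28
Import duty = 41159.52 × 3% = 1234.79

CIF value: EUR 41159.52; import duty: EUR 1234.79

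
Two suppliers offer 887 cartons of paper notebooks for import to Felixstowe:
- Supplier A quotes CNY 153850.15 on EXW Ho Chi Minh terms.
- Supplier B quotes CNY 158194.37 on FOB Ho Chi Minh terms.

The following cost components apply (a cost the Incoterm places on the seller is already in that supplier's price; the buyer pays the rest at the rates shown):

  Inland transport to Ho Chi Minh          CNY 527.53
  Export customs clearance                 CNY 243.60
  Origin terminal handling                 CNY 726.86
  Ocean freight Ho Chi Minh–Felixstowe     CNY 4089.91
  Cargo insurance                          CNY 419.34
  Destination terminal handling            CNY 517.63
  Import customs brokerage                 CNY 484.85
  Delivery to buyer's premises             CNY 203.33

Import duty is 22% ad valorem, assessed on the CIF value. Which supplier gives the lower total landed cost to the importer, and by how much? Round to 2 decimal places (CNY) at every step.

Supplier A is cheaper by CNY 3472.40

Supplier A (EXW):
CIF value = EXW price + inland to port + export clearance + origin terminal + freight + insurance = 153850.15 + 527.53 + 243.60 + 726.86 + 4089.91 + 419.34 = 159857.39
Import duty = 159857.39 × 22% = 35168.63
Buyer bears (A): 527.53 + 243.60 + 726.86 + 4089.91 + 419.34 + 517.63 + 484.85 + 203.33 = 7213.05
Landed cost (A) = invoice 153850.15 + 7213.05 + duty 35168.63 = 196231.83
Supplier B (FOB):
CIF value = FOB price + freight + insurance = 158194.37 + 4089.91 + 419.34 = 162703.62
Import duty = 162703.62 × 22% = 35794.80
Buyer bears (B): 4089.91 + 419.34 + 517.63 + 484.85 + 203.33 = 5715.06
Landed cost (B) = invoice 158194.37 + 5715.06 + duty 35794.80 = 199704.23
Difference = |196231.83 − 199704.23| = 3472.40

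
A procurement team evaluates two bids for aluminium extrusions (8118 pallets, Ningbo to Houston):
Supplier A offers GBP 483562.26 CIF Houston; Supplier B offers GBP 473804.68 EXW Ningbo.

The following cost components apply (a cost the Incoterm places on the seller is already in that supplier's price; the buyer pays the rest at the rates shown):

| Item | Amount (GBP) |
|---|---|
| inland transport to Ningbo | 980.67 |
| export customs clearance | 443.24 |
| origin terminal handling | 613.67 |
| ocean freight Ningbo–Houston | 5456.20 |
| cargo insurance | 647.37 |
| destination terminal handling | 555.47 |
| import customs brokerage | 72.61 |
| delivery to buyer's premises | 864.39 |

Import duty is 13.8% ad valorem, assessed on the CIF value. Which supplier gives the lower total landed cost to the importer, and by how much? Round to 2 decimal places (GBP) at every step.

Supplier A (CIF):
The CIF price already equals the CIF value: 483562.26
Import duty = 483562.26 × 13.8% = 66731.59
Buyer bears (A): 555.47 + 72.61 + 864.39 = 1492.47
Landed cost (A) = invoice 483562.26 + 1492.47 + duty 66731.59 = 551786.32
Supplier B (EXW):
CIF value = EXW price + inland to port + export clearance + origin terminal + freight + insurance = 473804.68 + 980.67 + 443.24 + 613.67 + 5456.20 + 647.37 = 481945.83
Import duty = 481945.83 × 13.8% = 66508.52
Buyer bears (B): 980.67 + 443.24 + 613.67 + 5456.20 + 647.37 + 555.47 + 72.61 + 864.39 = 9633.62
Landed cost (B) = invoice 473804.68 + 9633.62 + duty 66508.52 = 549946.82
Difference = |551786.32 − 549946.82| = 1839.50

Supplier B is cheaper by GBP 1839.50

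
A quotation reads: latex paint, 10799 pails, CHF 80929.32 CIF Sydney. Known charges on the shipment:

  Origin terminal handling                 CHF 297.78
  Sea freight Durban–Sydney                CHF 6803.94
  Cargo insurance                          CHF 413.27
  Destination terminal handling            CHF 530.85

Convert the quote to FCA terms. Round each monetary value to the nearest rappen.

Not relevant to the conversion: destination terminal — on the buyer under both terms; not part of either seller's price.
From CIF to FCA, the seller no longer bears: origin terminal, freight, insurance.
FCA price = 80929.32 − 297.78 − 6803.94 − 413.27 = 73414.33

FCA price: CHF 73414.33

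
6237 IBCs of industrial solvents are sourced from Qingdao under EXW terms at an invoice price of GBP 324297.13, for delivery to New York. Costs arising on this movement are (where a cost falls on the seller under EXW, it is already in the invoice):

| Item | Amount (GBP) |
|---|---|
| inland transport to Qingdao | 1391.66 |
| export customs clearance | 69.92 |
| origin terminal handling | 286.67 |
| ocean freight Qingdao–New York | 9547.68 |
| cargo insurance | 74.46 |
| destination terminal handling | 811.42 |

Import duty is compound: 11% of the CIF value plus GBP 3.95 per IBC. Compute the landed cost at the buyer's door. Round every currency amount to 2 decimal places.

EXW: the seller makes goods available at their premises; the buyer bears all onward costs.
CIF value = EXW price + inland to port + export clearance + origin terminal + freight + insurance = 324297.13 + 1391.66 + 69.92 + 286.67 + 9547.68 + 74.46 = 335667.52
Ad valorem component: 335667.52 × 11% = 36923.43
Specific component: 6237 × 3.95 = 24636.15
Import duty = 36923.43 + 24636.15 = 61559.58
Buyer bears: inland to port 1391.66 + export clearance 69.92 + origin terminal 286.67 + freight 9547.68 + insurance 74.46 + destination terminal 811.42 + duty 61559.58 = 73741.39
Landed cost = invoice 324297.13 + 73741.39 = 398038.52

Total landed cost: GBP 398038.52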